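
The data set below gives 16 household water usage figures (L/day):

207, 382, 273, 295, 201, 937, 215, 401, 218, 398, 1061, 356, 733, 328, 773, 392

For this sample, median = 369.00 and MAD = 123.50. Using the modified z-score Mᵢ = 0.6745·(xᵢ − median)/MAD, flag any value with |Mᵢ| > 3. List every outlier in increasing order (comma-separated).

|Mᵢ| > 3 ⇔ |xᵢ − 369.00| > 3·123.50/0.6745 = 549.30.
So outliers lie outside [-180.30, 918.30].
937: M = 3.10 → outlier.
1061: M = 3.78 → outlier.

937, 1061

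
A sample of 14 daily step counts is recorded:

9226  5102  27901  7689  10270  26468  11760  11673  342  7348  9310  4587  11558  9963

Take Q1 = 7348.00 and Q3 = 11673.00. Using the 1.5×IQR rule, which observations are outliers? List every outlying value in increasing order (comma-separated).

IQR = Q3 − Q1 = 11673.00 − 7348.00 = 4325.00.
Lower fence = Q1 − 1.5·IQR = 7348.00 − 6487.50 = 860.50.
Upper fence = Q3 + 1.5·IQR = 11673.00 + 6487.50 = 18160.50.
342 < 860.50 → outlier.
26468 > 18160.50 → outlier.
27901 > 18160.50 → outlier.
All remaining values lie within [860.50, 18160.50].

342, 26468, 27901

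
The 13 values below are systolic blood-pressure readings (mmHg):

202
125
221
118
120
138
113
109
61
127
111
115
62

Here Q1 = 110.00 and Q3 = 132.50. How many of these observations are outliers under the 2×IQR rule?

4

IQR = 22.50; fences at 110.00 − 45.00 = 65.00 and 132.50 + 45.00 = 177.50.
Outside the cutoffs: 61, 62, 202, 221.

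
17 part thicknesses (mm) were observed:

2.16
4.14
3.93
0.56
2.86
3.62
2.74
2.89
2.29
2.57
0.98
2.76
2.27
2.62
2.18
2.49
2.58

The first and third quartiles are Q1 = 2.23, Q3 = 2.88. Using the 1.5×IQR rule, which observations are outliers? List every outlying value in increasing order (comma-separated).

IQR = Q3 − Q1 = 2.88 − 2.23 = 0.65.
Lower fence = Q1 − 1.5·IQR = 2.23 − 0.975 = 1.255.
Upper fence = Q3 + 1.5·IQR = 2.88 + 0.975 = 3.855.
0.56 < 1.255 → outlier.
0.98 < 1.255 → outlier.
3.93 > 3.855 → outlier.
4.14 > 3.855 → outlier.
All remaining values lie within [1.255, 3.855].

0.56, 0.98, 3.93, 4.14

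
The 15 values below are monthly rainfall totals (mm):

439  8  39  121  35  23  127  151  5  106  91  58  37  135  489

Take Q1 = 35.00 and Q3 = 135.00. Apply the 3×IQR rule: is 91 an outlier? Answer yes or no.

no

IQR = Q3 − Q1 = 135.00 − 35.00 = 100.00.
Lower fence = Q1 − 3·IQR = 35.00 − 300.00 = -265.00.
Upper fence = Q3 + 3·IQR = 135.00 + 300.00 = 435.00.
91 lies within [-265.00, 435.00].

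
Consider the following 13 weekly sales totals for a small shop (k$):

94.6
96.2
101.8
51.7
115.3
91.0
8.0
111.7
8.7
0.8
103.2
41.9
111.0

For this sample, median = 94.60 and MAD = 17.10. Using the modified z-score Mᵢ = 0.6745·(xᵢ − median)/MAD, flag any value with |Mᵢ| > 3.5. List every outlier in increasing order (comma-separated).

0.8

|Mᵢ| > 3.5 ⇔ |xᵢ − 94.60| > 3.5·17.10/0.6745 = 88.73.
So outliers lie outside [5.87, 183.33].
0.8: M = -3.70 → outlier.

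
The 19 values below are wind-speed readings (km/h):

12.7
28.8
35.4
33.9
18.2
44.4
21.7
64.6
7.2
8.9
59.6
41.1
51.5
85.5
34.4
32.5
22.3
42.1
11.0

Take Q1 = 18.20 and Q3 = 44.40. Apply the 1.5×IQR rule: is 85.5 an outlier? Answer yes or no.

IQR = Q3 − Q1 = 44.40 − 18.20 = 26.20.
Lower fence = Q1 − 1.5·IQR = 18.20 − 39.30 = -21.10.
Upper fence = Q3 + 1.5·IQR = 44.40 + 39.30 = 83.70.
85.5 lies above the upper fence.

yes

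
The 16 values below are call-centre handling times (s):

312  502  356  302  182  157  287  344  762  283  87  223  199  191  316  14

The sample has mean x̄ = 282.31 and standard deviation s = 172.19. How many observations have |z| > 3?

Cutoffs: x̄ ± 3s = [-234.26, 798.88].
Every value lies within the cutoffs.

0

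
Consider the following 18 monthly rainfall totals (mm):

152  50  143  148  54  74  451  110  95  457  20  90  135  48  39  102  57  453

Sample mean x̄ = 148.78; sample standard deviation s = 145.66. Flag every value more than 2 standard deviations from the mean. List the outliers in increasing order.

Cutoffs at x̄ ± 2s: 148.78 ± 2·145.66 = [-142.54, 440.10].
451: z = 2.07, |z| > 2 → outlier.
453: z = 2.09, |z| > 2 → outlier.
457: z = 2.12, |z| > 2 → outlier.
Every other value lies within [-142.54, 440.10].

451, 453, 457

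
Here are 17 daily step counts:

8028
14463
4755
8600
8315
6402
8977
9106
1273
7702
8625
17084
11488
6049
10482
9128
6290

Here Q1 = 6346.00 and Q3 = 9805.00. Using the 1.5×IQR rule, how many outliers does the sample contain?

IQR = 3459.00; fences at 6346.00 − 5188.50 = 1157.50 and 9805.00 + 5188.50 = 14993.50.
Outside the cutoffs: 17084.

1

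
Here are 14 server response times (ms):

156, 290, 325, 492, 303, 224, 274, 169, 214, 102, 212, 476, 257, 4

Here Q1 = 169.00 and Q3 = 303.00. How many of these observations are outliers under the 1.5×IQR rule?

0

IQR = 134.00; fences at 169.00 − 201.00 = -32.00 and 303.00 + 201.00 = 504.00.
Every value lies within the cutoffs.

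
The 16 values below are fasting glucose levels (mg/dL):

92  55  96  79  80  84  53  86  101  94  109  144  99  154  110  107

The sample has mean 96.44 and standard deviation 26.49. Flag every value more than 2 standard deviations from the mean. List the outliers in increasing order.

154

Cutoffs at x̄ ± 2s: 96.44 ± 2·26.49 = [43.46, 149.42].
154: z = 2.17, |z| > 2 → outlier.
Every other value lies within [43.46, 149.42].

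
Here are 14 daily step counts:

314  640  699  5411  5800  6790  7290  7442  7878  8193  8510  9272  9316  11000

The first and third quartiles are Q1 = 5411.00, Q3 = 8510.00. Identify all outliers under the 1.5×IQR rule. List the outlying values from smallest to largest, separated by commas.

314, 640, 699

IQR = Q3 − Q1 = 8510.00 − 5411.00 = 3099.00.
Lower fence = Q1 − 1.5·IQR = 5411.00 − 4648.50 = 762.50.
Upper fence = Q3 + 1.5·IQR = 8510.00 + 4648.50 = 13158.50.
314 < 762.50 → outlier.
640 < 762.50 → outlier.
699 < 762.50 → outlier.
All remaining values lie within [762.50, 13158.50].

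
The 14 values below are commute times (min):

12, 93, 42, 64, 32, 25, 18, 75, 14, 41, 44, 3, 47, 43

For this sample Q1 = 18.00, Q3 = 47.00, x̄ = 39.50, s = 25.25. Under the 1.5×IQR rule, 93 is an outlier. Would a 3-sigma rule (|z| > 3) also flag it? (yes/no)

no

z = (93 − 39.50) / 25.25 = 2.12.
|z| = 2.12 ≤ 3.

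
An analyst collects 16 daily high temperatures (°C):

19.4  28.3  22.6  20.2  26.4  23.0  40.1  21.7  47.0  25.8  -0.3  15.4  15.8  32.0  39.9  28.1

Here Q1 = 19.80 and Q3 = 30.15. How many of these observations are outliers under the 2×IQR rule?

IQR = 10.35; fences at 19.80 − 20.70 = -0.90 and 30.15 + 20.70 = 50.85.
Every value lies within the cutoffs.

0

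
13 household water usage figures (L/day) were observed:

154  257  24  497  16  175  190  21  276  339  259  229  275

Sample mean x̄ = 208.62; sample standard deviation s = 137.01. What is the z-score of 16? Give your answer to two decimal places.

z = (16 − 208.62) / 137.01 = -1.41.

-1.41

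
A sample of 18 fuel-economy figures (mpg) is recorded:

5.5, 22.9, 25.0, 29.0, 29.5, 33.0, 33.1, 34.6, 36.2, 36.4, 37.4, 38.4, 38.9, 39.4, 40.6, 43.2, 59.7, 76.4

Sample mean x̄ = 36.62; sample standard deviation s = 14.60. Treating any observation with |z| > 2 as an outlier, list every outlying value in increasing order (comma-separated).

Cutoffs at x̄ ± 2s: 36.62 ± 2·14.60 = [7.42, 65.82].
5.5: z = -2.13, |z| > 2 → outlier.
76.4: z = 2.72, |z| > 2 → outlier.
Every other value lies within [7.42, 65.82].

5.5, 76.4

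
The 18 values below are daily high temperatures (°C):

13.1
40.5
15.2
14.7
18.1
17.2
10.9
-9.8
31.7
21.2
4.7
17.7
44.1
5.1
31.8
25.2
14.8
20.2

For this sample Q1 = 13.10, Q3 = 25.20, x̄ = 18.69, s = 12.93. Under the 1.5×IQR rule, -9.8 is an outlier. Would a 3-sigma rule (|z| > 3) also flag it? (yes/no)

z = (-9.8 − 18.69) / 12.93 = -2.20.
|z| = 2.20 ≤ 3.

no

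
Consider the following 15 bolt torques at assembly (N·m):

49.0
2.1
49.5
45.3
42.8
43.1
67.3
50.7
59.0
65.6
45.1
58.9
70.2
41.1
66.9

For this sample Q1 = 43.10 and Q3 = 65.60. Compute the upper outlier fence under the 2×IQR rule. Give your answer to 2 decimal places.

110.60

IQR = Q3 − Q1 = 65.60 − 43.10 = 22.50.
Lower fence = Q1 − 2·IQR = 43.10 − 45.00 = -1.90.
Upper fence = Q3 + 2·IQR = 65.60 + 45.00 = 110.60.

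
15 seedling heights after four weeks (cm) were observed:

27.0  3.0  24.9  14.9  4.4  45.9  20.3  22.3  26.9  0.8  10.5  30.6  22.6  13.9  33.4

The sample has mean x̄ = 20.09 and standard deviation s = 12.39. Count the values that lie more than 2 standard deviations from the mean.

1

Cutoffs: x̄ ± 2s = [-4.69, 44.87].
Outside the cutoffs: 45.9.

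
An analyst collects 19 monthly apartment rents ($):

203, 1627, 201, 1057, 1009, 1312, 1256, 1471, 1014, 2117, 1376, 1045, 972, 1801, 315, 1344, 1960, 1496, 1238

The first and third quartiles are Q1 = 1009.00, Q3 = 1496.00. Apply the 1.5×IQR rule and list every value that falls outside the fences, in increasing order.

IQR = Q3 − Q1 = 1496.00 − 1009.00 = 487.00.
Lower fence = Q1 − 1.5·IQR = 1009.00 − 730.50 = 278.50.
Upper fence = Q3 + 1.5·IQR = 1496.00 + 730.50 = 2226.50.
201 < 278.50 → outlier.
203 < 278.50 → outlier.
All remaining values lie within [278.50, 2226.50].

201, 203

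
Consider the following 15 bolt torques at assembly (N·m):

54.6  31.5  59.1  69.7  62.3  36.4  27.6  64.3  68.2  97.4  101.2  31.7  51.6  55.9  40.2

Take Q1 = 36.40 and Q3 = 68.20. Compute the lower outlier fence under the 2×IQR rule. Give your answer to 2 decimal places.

-27.20

IQR = Q3 − Q1 = 68.20 − 36.40 = 31.80.
Lower fence = Q1 − 2·IQR = 36.40 − 63.60 = -27.20.
Upper fence = Q3 + 2·IQR = 68.20 + 63.60 = 131.80.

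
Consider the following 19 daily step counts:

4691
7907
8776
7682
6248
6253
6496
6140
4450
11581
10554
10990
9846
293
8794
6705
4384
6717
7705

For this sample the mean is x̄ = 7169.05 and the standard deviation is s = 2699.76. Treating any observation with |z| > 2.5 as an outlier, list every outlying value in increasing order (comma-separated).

293

Cutoffs at x̄ ± 2.5s: 7169.05 ± 2.5·2699.76 = [419.65, 13918.45].
293: z = -2.55, |z| > 2.5 → outlier.
Every other value lies within [419.65, 13918.45].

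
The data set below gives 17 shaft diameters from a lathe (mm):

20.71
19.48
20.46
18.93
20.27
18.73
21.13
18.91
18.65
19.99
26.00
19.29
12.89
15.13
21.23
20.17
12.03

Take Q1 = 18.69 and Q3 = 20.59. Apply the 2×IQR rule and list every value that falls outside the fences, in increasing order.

12.03, 12.89, 26.00

IQR = Q3 − Q1 = 20.59 − 18.69 = 1.90.
Lower fence = Q1 − 2·IQR = 18.69 − 3.80 = 14.89.
Upper fence = Q3 + 2·IQR = 20.59 + 3.80 = 24.39.
12.03 < 14.89 → outlier.
12.89 < 14.89 → outlier.
26.00 > 24.39 → outlier.
All remaining values lie within [14.89, 24.39].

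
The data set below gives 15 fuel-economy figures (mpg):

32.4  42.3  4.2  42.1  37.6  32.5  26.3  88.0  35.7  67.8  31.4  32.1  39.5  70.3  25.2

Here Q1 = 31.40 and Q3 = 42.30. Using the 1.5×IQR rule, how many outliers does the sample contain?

IQR = 10.90; fences at 31.40 − 16.35 = 15.05 and 42.30 + 16.35 = 58.65.
Outside the cutoffs: 4.2, 67.8, 70.3, 88.0.

4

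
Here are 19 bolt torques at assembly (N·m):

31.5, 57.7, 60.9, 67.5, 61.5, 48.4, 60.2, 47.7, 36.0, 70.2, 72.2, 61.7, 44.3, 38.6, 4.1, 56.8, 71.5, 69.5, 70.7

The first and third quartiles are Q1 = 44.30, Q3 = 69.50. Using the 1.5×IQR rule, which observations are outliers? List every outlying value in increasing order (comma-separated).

IQR = Q3 − Q1 = 69.50 − 44.30 = 25.20.
Lower fence = Q1 − 1.5·IQR = 44.30 − 37.80 = 6.50.
Upper fence = Q3 + 1.5·IQR = 69.50 + 37.80 = 107.30.
4.1 < 6.50 → outlier.
All remaining values lie within [6.50, 107.30].

4.1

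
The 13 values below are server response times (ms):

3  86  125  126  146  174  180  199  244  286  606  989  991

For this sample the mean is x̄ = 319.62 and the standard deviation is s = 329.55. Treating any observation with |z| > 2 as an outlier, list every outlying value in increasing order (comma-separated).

989, 991

Cutoffs at x̄ ± 2s: 319.62 ± 2·329.55 = [-339.48, 978.72].
989: z = 2.03, |z| > 2 → outlier.
991: z = 2.04, |z| > 2 → outlier.
Every other value lies within [-339.48, 978.72].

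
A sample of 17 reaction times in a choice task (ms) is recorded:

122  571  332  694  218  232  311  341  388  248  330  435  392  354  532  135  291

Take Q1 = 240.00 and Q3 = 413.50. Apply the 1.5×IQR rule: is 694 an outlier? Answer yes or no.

yes

IQR = Q3 − Q1 = 413.50 − 240.00 = 173.50.
Lower fence = Q1 − 1.5·IQR = 240.00 − 260.25 = -20.25.
Upper fence = Q3 + 1.5·IQR = 413.50 + 260.25 = 673.75.
694 lies above the upper fence.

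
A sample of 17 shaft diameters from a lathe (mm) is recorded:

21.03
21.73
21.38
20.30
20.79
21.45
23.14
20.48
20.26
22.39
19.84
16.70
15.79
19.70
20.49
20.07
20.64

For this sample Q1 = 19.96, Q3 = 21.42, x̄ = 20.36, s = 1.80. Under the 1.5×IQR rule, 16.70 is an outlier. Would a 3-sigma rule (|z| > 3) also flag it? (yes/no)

no

z = (16.70 − 20.36) / 1.80 = -2.03.
|z| = 2.03 ≤ 3.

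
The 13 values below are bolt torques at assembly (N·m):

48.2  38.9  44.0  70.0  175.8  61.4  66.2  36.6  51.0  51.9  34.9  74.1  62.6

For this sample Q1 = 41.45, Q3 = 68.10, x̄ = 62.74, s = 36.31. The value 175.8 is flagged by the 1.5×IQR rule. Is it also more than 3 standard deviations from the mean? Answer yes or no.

yes

z = (175.8 − 62.74) / 36.31 = 3.11.
|z| = 3.11 > 3.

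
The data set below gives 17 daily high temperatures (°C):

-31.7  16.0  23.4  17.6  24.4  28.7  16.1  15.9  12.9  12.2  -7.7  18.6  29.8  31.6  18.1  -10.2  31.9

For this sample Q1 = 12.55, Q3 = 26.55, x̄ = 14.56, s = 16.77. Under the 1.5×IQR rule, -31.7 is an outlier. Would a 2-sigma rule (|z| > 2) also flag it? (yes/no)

z = (-31.7 − 14.56) / 16.77 = -2.76.
|z| = 2.76 > 2.

yes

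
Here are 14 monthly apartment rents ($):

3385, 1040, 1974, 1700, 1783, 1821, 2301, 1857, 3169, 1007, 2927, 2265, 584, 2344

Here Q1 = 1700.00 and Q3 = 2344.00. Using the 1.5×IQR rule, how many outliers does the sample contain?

IQR = 644.00; fences at 1700.00 − 966.00 = 734.00 and 2344.00 + 966.00 = 3310.00.
Outside the cutoffs: 584, 3385.

2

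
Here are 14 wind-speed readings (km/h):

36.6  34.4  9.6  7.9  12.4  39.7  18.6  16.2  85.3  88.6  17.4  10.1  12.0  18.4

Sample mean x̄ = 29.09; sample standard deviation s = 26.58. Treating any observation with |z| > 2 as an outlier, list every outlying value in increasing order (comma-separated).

Cutoffs at x̄ ± 2s: 29.09 ± 2·26.58 = [-24.07, 82.25].
85.3: z = 2.11, |z| > 2 → outlier.
88.6: z = 2.24, |z| > 2 → outlier.
Every other value lies within [-24.07, 82.25].

85.3, 88.6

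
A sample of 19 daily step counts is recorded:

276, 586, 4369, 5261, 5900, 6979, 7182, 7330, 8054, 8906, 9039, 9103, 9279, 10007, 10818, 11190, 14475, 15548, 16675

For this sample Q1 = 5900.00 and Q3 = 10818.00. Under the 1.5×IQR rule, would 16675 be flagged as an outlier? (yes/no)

no

IQR = Q3 − Q1 = 10818.00 − 5900.00 = 4918.00.
Lower fence = Q1 − 1.5·IQR = 5900.00 − 7377.00 = -1477.00.
Upper fence = Q3 + 1.5·IQR = 10818.00 + 7377.00 = 18195.00.
16675 lies within [-1477.00, 18195.00].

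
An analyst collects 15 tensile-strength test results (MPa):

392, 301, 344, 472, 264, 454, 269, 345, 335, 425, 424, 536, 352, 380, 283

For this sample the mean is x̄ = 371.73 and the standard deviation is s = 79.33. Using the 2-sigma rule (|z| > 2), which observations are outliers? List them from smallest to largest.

536

Cutoffs at x̄ ± 2s: 371.73 ± 2·79.33 = [213.07, 530.39].
536: z = 2.07, |z| > 2 → outlier.
Every other value lies within [213.07, 530.39].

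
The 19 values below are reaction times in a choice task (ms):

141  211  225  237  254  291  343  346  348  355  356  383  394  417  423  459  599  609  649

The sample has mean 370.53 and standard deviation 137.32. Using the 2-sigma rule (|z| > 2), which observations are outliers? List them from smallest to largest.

649

Cutoffs at x̄ ± 2s: 370.53 ± 2·137.32 = [95.89, 645.17].
649: z = 2.03, |z| > 2 → outlier.
Every other value lies within [95.89, 645.17].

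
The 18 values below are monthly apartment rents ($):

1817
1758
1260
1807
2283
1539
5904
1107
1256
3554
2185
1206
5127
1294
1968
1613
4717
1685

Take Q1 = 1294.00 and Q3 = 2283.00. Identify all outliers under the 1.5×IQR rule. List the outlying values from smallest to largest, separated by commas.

IQR = Q3 − Q1 = 2283.00 − 1294.00 = 989.00.
Lower fence = Q1 − 1.5·IQR = 1294.00 − 1483.50 = -189.50.
Upper fence = Q3 + 1.5·IQR = 2283.00 + 1483.50 = 3766.50.
4717 > 3766.50 → outlier.
5127 > 3766.50 → outlier.
5904 > 3766.50 → outlier.
All remaining values lie within [-189.50, 3766.50].

4717, 5127, 5904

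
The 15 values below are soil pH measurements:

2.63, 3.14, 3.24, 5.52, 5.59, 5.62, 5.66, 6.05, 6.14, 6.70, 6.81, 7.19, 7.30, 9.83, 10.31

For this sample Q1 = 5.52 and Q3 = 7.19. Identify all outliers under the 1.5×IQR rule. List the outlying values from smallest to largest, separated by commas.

IQR = Q3 − Q1 = 7.19 − 5.52 = 1.67.
Lower fence = Q1 − 1.5·IQR = 5.52 − 2.505 = 3.015.
Upper fence = Q3 + 1.5·IQR = 7.19 + 2.505 = 9.695.
2.63 < 3.015 → outlier.
9.83 > 9.695 → outlier.
10.31 > 9.695 → outlier.
All remaining values lie within [3.015, 9.695].

2.63, 9.83, 10.31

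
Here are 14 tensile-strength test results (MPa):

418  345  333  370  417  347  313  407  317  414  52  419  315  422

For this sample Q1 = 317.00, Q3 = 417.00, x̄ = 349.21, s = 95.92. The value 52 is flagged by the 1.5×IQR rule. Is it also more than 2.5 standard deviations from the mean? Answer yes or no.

z = (52 − 349.21) / 95.92 = -3.10.
|z| = 3.10 > 2.5.

yes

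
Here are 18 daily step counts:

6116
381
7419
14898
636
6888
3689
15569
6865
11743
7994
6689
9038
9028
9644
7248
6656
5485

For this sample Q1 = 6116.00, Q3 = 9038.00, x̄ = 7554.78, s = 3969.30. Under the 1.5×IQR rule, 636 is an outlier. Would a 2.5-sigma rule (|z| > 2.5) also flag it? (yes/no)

z = (636 − 7554.78) / 3969.30 = -1.74.
|z| = 1.74 ≤ 2.5.

no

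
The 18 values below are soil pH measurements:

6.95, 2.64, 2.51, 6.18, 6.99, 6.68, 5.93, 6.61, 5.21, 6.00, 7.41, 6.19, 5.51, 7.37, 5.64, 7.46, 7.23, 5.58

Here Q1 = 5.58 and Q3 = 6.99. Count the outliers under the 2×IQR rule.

IQR = 1.41; fences at 5.58 − 2.82 = 2.76 and 6.99 + 2.82 = 9.81.
Outside the cutoffs: 2.51, 2.64.

2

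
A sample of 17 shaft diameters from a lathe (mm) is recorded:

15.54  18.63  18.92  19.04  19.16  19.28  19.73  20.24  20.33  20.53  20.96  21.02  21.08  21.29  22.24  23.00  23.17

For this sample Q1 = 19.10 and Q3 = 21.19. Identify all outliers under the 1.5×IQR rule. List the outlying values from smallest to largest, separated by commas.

15.54

IQR = Q3 − Q1 = 21.19 − 19.10 = 2.09.
Lower fence = Q1 − 1.5·IQR = 19.10 − 3.135 = 15.965.
Upper fence = Q3 + 1.5·IQR = 21.19 + 3.135 = 24.325.
15.54 < 15.965 → outlier.
All remaining values lie within [15.965, 24.325].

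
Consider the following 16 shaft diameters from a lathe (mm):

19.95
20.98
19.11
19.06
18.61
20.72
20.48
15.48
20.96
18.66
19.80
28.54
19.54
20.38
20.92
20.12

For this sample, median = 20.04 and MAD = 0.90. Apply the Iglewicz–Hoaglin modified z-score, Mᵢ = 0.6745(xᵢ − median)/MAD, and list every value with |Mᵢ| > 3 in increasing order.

15.48, 28.54

|Mᵢ| > 3 ⇔ |xᵢ − 20.04| > 3·0.90/0.6745 = 4.00.
So outliers lie outside [16.04, 24.04].
15.48: M = -3.42 → outlier.
28.54: M = 6.37 → outlier.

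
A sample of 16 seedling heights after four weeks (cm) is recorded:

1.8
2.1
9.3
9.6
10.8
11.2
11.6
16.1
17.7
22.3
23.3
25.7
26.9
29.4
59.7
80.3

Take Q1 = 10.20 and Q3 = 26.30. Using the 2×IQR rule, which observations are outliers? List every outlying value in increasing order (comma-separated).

IQR = Q3 − Q1 = 26.30 − 10.20 = 16.10.
Lower fence = Q1 − 2·IQR = 10.20 − 32.20 = -22.00.
Upper fence = Q3 + 2·IQR = 26.30 + 32.20 = 58.50.
59.7 > 58.50 → outlier.
80.3 > 58.50 → outlier.
All remaining values lie within [-22.00, 58.50].

59.7, 80.3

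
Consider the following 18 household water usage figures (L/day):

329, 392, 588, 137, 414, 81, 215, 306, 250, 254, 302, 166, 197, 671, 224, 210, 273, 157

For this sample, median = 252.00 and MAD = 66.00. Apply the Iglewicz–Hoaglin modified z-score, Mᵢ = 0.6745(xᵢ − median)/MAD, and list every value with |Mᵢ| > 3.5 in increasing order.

|Mᵢ| > 3.5 ⇔ |xᵢ − 252.00| > 3.5·66.00/0.6745 = 342.48.
So outliers lie outside [-90.48, 594.48].
671: M = 4.28 → outlier.

671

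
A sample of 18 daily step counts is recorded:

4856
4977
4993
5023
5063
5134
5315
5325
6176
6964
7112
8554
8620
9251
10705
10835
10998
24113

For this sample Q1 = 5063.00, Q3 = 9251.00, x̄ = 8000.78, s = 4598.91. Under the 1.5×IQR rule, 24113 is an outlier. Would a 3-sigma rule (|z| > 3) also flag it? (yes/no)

yes

z = (24113 − 8000.78) / 4598.91 = 3.50.
|z| = 3.50 > 3.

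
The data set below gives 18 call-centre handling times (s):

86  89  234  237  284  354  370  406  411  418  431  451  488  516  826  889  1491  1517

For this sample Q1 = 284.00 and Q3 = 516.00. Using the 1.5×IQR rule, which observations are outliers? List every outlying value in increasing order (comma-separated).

IQR = Q3 − Q1 = 516.00 − 284.00 = 232.00.
Lower fence = Q1 − 1.5·IQR = 284.00 − 348.00 = -64.00.
Upper fence = Q3 + 1.5·IQR = 516.00 + 348.00 = 864.00.
889 > 864.00 → outlier.
1491 > 864.00 → outlier.
1517 > 864.00 → outlier.
All remaining values lie within [-64.00, 864.00].

889, 1491, 1517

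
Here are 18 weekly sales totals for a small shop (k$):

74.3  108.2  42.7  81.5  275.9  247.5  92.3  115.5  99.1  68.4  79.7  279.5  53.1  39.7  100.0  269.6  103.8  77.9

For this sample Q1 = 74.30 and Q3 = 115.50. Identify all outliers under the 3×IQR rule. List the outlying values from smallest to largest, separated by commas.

IQR = Q3 − Q1 = 115.50 − 74.30 = 41.20.
Lower fence = Q1 − 3·IQR = 74.30 − 123.60 = -49.30.
Upper fence = Q3 + 3·IQR = 115.50 + 123.60 = 239.10.
247.5 > 239.10 → outlier.
269.6 > 239.10 → outlier.
275.9 > 239.10 → outlier.
279.5 > 239.10 → outlier.
All remaining values lie within [-49.30, 239.10].

247.5, 269.6, 275.9, 279.5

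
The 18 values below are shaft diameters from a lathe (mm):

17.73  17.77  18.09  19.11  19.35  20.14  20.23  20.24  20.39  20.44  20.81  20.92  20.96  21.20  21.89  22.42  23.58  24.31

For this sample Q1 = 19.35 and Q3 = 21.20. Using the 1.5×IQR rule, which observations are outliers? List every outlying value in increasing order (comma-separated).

24.31

IQR = Q3 − Q1 = 21.20 − 19.35 = 1.85.
Lower fence = Q1 − 1.5·IQR = 19.35 − 2.775 = 16.575.
Upper fence = Q3 + 1.5·IQR = 21.20 + 2.775 = 23.975.
24.31 > 23.975 → outlier.
All remaining values lie within [16.575, 23.975].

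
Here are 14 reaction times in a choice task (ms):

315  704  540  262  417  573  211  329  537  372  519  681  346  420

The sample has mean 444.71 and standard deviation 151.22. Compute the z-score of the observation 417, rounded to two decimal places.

z = (417 − 444.71) / 151.22 = -0.18.

-0.18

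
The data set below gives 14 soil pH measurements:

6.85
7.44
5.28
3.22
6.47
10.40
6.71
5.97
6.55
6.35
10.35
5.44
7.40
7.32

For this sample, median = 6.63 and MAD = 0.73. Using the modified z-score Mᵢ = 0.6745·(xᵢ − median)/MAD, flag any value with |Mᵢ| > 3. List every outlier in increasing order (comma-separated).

|Mᵢ| > 3 ⇔ |xᵢ − 6.63| > 3·0.73/0.6745 = 3.25.
So outliers lie outside [3.38, 9.88].
3.22: M = -3.15 → outlier.
10.35: M = 3.44 → outlier.
10.40: M = 3.48 → outlier.

3.22, 10.35, 10.40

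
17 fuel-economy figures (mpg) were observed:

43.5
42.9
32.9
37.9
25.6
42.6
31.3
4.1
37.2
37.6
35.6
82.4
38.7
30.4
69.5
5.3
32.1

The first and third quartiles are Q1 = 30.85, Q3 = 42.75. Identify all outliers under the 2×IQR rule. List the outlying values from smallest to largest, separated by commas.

4.1, 5.3, 69.5, 82.4

IQR = Q3 − Q1 = 42.75 − 30.85 = 11.90.
Lower fence = Q1 − 2·IQR = 30.85 − 23.80 = 7.05.
Upper fence = Q3 + 2·IQR = 42.75 + 23.80 = 66.55.
4.1 < 7.05 → outlier.
5.3 < 7.05 → outlier.
69.5 > 66.55 → outlier.
82.4 > 66.55 → outlier.
All remaining values lie within [7.05, 66.55].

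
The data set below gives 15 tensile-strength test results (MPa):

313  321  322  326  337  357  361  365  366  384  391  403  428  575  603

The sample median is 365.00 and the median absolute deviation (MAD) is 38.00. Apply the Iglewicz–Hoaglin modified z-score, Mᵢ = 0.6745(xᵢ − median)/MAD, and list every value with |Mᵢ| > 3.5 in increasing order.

575, 603

|Mᵢ| > 3.5 ⇔ |xᵢ − 365.00| > 3.5·38.00/0.6745 = 197.18.
So outliers lie outside [167.82, 562.18].
575: M = 3.73 → outlier.
603: M = 4.22 → outlier.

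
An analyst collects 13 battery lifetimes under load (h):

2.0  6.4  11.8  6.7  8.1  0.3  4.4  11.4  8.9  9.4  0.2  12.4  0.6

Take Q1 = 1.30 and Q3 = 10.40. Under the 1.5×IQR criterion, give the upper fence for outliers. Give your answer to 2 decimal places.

24.05

IQR = Q3 − Q1 = 10.40 − 1.30 = 9.10.
Lower fence = Q1 − 1.5·IQR = 1.30 − 13.65 = -12.35.
Upper fence = Q3 + 1.5·IQR = 10.40 + 13.65 = 24.05.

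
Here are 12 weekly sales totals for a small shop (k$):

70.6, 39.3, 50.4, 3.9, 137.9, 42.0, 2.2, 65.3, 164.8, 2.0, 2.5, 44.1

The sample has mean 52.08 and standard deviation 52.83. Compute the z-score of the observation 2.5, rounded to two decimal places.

z = (2.5 − 52.08) / 52.83 = -0.94.

-0.94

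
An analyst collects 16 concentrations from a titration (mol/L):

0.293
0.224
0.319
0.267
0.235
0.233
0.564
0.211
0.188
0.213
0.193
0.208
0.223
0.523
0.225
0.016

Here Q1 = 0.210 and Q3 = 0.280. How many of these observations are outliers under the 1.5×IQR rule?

IQR = 0.070; fences at 0.210 − 0.105 = 0.105 and 0.280 + 0.105 = 0.385.
Outside the cutoffs: 0.016, 0.523, 0.564.

3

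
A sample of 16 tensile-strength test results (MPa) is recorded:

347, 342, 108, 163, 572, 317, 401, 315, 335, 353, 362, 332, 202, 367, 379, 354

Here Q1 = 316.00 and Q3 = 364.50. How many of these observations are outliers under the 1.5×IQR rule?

IQR = 48.50; fences at 316.00 − 72.75 = 243.25 and 364.50 + 72.75 = 437.25.
Outside the cutoffs: 108, 163, 202, 572.

4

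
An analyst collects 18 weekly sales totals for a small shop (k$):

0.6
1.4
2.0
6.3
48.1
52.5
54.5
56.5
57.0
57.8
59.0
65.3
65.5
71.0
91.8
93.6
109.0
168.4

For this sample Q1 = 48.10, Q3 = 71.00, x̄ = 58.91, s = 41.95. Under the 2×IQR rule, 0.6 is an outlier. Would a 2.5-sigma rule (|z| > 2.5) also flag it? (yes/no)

no

z = (0.6 − 58.91) / 41.95 = -1.39.
|z| = 1.39 ≤ 2.5.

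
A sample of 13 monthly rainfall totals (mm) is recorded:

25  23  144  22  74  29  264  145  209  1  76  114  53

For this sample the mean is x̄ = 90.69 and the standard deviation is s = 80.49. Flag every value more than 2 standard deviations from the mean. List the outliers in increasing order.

264

Cutoffs at x̄ ± 2s: 90.69 ± 2·80.49 = [-70.29, 251.67].
264: z = 2.15, |z| > 2 → outlier.
Every other value lies within [-70.29, 251.67].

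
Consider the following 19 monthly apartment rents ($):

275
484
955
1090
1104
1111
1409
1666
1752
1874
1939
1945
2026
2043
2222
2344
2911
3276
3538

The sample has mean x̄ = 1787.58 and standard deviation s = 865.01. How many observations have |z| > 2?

Cutoffs: x̄ ± 2s = [57.56, 3517.60].
Outside the cutoffs: 3538.

1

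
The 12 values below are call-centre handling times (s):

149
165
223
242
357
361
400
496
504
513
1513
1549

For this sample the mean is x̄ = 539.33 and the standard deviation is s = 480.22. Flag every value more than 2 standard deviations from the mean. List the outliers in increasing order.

Cutoffs at x̄ ± 2s: 539.33 ± 2·480.22 = [-421.11, 1499.77].
1513: z = 2.03, |z| > 2 → outlier.
1549: z = 2.10, |z| > 2 → outlier.
Every other value lies within [-421.11, 1499.77].

1513, 1549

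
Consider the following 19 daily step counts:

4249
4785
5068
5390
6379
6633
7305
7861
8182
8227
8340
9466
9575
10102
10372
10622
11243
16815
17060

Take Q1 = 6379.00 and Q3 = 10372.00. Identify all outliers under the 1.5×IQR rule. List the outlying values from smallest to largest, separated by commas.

IQR = Q3 − Q1 = 10372.00 − 6379.00 = 3993.00.
Lower fence = Q1 − 1.5·IQR = 6379.00 − 5989.50 = 389.50.
Upper fence = Q3 + 1.5·IQR = 10372.00 + 5989.50 = 16361.50.
16815 > 16361.50 → outlier.
17060 > 16361.50 → outlier.
All remaining values lie within [389.50, 16361.50].

16815, 17060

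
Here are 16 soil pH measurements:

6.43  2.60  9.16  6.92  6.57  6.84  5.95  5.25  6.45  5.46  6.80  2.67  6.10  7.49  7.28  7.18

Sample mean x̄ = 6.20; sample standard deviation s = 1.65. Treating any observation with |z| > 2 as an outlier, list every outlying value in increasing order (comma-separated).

2.60, 2.67

Cutoffs at x̄ ± 2s: 6.20 ± 2·1.65 = [2.90, 9.50].
2.60: z = -2.18, |z| > 2 → outlier.
2.67: z = -2.14, |z| > 2 → outlier.
Every other value lies within [2.90, 9.50].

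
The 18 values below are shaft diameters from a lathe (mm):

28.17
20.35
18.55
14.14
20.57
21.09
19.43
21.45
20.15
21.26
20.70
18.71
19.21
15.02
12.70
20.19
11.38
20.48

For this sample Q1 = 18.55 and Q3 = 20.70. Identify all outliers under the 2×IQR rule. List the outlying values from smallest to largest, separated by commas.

IQR = Q3 − Q1 = 20.70 − 18.55 = 2.15.
Lower fence = Q1 − 2·IQR = 18.55 − 4.30 = 14.25.
Upper fence = Q3 + 2·IQR = 20.70 + 4.30 = 25.00.
11.38 < 14.25 → outlier.
12.70 < 14.25 → outlier.
14.14 < 14.25 → outlier.
28.17 > 25.00 → outlier.
All remaining values lie within [14.25, 25.00].

11.38, 12.70, 14.14, 28.17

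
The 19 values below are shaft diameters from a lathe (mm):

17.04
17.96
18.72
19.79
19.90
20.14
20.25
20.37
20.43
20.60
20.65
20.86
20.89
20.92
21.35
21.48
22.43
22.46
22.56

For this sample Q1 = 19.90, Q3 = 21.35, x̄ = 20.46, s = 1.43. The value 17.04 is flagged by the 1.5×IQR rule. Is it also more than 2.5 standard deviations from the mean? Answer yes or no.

no

z = (17.04 − 20.46) / 1.43 = -2.39.
|z| = 2.39 ≤ 2.5.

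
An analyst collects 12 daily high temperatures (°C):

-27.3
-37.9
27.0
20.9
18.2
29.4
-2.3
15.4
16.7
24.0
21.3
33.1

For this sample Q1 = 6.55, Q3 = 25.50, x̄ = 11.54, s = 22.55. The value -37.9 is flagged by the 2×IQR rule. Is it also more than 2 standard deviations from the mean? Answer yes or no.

z = (-37.9 − 11.54) / 22.55 = -2.19.
|z| = 2.19 > 2.

yes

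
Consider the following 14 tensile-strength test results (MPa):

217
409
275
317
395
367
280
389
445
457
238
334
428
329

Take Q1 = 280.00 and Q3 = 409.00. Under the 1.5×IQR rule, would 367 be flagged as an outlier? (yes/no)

IQR = Q3 − Q1 = 409.00 − 280.00 = 129.00.
Lower fence = Q1 − 1.5·IQR = 280.00 − 193.50 = 86.50.
Upper fence = Q3 + 1.5·IQR = 409.00 + 193.50 = 602.50.
367 lies within [86.50, 602.50].

no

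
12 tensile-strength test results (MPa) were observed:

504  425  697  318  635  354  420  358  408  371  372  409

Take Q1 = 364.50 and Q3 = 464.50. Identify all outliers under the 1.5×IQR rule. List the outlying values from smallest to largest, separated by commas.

635, 697

IQR = Q3 − Q1 = 464.50 − 364.50 = 100.00.
Lower fence = Q1 − 1.5·IQR = 364.50 − 150.00 = 214.50.
Upper fence = Q3 + 1.5·IQR = 464.50 + 150.00 = 614.50.
635 > 614.50 → outlier.
697 > 614.50 → outlier.
All remaining values lie within [214.50, 614.50].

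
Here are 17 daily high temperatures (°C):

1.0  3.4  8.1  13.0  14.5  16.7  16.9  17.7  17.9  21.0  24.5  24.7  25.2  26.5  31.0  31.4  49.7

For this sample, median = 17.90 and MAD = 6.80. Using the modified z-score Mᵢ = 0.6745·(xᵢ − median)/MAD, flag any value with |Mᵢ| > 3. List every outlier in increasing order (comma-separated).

49.7

|Mᵢ| > 3 ⇔ |xᵢ − 17.90| > 3·6.80/0.6745 = 30.24.
So outliers lie outside [-12.34, 48.14].
49.7: M = 3.15 → outlier.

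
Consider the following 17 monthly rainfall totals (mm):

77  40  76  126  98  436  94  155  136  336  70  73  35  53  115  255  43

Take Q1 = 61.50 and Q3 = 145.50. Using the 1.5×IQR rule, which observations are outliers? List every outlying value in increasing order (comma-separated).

IQR = Q3 − Q1 = 145.50 − 61.50 = 84.00.
Lower fence = Q1 − 1.5·IQR = 61.50 − 126.00 = -64.50.
Upper fence = Q3 + 1.5·IQR = 145.50 + 126.00 = 271.50.
336 > 271.50 → outlier.
436 > 271.50 → outlier.
All remaining values lie within [-64.50, 271.50].

336, 436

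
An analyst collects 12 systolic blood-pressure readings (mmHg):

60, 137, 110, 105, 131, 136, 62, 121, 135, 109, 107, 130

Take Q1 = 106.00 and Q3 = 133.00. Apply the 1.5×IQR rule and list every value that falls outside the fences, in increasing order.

IQR = Q3 − Q1 = 133.00 − 106.00 = 27.00.
Lower fence = Q1 − 1.5·IQR = 106.00 − 40.50 = 65.50.
Upper fence = Q3 + 1.5·IQR = 133.00 + 40.50 = 173.50.
60 < 65.50 → outlier.
62 < 65.50 → outlier.
All remaining values lie within [65.50, 173.50].

60, 62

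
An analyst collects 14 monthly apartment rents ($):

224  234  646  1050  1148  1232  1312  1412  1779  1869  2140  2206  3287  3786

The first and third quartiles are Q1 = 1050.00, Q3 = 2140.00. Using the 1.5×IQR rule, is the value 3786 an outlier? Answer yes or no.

yes

IQR = Q3 − Q1 = 2140.00 − 1050.00 = 1090.00.
Lower fence = Q1 − 1.5·IQR = 1050.00 − 1635.00 = -585.00.
Upper fence = Q3 + 1.5·IQR = 2140.00 + 1635.00 = 3775.00.
3786 lies above the upper fence.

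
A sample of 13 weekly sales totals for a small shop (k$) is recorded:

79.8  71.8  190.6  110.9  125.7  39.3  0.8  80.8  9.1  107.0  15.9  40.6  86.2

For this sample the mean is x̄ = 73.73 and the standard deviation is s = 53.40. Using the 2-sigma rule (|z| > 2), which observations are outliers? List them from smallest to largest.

Cutoffs at x̄ ± 2s: 73.73 ± 2·53.40 = [-33.07, 180.53].
190.6: z = 2.19, |z| > 2 → outlier.
Every other value lies within [-33.07, 180.53].

190.6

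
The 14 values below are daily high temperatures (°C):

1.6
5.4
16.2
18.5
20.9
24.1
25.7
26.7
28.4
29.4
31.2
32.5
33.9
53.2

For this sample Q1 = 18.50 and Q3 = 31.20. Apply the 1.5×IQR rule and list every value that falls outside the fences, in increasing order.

53.2

IQR = Q3 − Q1 = 31.20 − 18.50 = 12.70.
Lower fence = Q1 − 1.5·IQR = 18.50 − 19.05 = -0.55.
Upper fence = Q3 + 1.5·IQR = 31.20 + 19.05 = 50.25.
53.2 > 50.25 → outlier.
All remaining values lie within [-0.55, 50.25].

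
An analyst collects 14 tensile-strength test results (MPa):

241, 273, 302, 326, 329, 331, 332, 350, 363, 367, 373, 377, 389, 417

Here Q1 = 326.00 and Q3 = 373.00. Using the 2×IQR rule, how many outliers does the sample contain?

IQR = 47.00; fences at 326.00 − 94.00 = 232.00 and 373.00 + 94.00 = 467.00.
Every value lies within the cutoffs.

0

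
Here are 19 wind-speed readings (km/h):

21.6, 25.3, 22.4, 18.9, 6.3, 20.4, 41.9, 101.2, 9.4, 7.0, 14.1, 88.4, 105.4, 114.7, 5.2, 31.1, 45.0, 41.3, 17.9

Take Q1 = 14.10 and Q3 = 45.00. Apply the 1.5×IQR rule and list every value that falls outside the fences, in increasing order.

101.2, 105.4, 114.7

IQR = Q3 − Q1 = 45.00 − 14.10 = 30.90.
Lower fence = Q1 − 1.5·IQR = 14.10 − 46.35 = -32.25.
Upper fence = Q3 + 1.5·IQR = 45.00 + 46.35 = 91.35.
101.2 > 91.35 → outlier.
105.4 > 91.35 → outlier.
114.7 > 91.35 → outlier.
All remaining values lie within [-32.25, 91.35].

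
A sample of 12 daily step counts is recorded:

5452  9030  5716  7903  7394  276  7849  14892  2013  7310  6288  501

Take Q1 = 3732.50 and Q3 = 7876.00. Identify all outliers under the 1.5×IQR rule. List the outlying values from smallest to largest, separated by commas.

14892

IQR = Q3 − Q1 = 7876.00 − 3732.50 = 4143.50.
Lower fence = Q1 − 1.5·IQR = 3732.50 − 6215.25 = -2482.75.
Upper fence = Q3 + 1.5·IQR = 7876.00 + 6215.25 = 14091.25.
14892 > 14091.25 → outlier.
All remaining values lie within [-2482.75, 14091.25].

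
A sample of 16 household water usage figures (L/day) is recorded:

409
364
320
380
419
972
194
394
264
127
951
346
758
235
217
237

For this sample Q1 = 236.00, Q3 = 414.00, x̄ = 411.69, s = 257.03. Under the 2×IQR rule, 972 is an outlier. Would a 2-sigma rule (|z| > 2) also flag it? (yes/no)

yes

z = (972 − 411.69) / 257.03 = 2.18.
|z| = 2.18 > 2.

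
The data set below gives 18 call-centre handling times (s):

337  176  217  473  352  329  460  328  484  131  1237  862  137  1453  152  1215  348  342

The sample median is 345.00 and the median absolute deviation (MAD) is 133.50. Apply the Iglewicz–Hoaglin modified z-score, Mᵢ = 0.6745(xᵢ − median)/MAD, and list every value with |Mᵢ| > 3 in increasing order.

1215, 1237, 1453

|Mᵢ| > 3 ⇔ |xᵢ − 345.00| > 3·133.50/0.6745 = 593.77.
So outliers lie outside [-248.77, 938.77].
1215: M = 4.40 → outlier.
1237: M = 4.51 → outlier.
1453: M = 5.60 → outlier.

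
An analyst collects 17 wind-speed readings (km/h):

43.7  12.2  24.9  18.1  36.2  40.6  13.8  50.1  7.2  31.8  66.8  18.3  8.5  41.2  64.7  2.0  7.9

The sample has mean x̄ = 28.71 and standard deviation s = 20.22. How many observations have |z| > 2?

Cutoffs: x̄ ± 2s = [-11.73, 69.15].
Every value lies within the cutoffs.

0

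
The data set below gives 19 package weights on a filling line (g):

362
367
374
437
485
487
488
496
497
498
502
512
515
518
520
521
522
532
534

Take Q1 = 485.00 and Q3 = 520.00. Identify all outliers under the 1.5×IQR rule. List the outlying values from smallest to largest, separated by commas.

IQR = Q3 − Q1 = 520.00 − 485.00 = 35.00.
Lower fence = Q1 − 1.5·IQR = 485.00 − 52.50 = 432.50.
Upper fence = Q3 + 1.5·IQR = 520.00 + 52.50 = 572.50.
362 < 432.50 → outlier.
367 < 432.50 → outlier.
374 < 432.50 → outlier.
All remaining values lie within [432.50, 572.50].

362, 367, 374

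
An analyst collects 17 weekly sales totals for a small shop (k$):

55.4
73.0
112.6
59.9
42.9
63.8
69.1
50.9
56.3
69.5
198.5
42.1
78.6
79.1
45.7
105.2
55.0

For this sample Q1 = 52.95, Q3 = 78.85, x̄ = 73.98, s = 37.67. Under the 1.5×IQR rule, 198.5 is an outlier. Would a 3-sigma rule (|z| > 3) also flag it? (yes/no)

yes

z = (198.5 − 73.98) / 37.67 = 3.31.
|z| = 3.31 > 3.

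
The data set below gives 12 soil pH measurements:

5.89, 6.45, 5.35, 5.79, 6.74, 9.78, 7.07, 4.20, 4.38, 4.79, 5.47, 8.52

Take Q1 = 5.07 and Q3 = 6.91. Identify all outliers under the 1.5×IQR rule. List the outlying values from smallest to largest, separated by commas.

9.78

IQR = Q3 − Q1 = 6.91 − 5.07 = 1.84.
Lower fence = Q1 − 1.5·IQR = 5.07 − 2.76 = 2.31.
Upper fence = Q3 + 1.5·IQR = 6.91 + 2.76 = 9.67.
9.78 > 9.67 → outlier.
All remaining values lie within [2.31, 9.67].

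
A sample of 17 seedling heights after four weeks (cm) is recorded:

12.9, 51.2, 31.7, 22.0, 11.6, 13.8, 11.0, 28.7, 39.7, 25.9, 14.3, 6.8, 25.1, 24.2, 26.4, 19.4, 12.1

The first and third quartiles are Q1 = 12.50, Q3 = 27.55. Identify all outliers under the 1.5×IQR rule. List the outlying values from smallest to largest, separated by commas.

51.2

IQR = Q3 − Q1 = 27.55 − 12.50 = 15.05.
Lower fence = Q1 − 1.5·IQR = 12.50 − 22.575 = -10.075.
Upper fence = Q3 + 1.5·IQR = 27.55 + 22.575 = 50.125.
51.2 > 50.125 → outlier.
All remaining values lie within [-10.075, 50.125].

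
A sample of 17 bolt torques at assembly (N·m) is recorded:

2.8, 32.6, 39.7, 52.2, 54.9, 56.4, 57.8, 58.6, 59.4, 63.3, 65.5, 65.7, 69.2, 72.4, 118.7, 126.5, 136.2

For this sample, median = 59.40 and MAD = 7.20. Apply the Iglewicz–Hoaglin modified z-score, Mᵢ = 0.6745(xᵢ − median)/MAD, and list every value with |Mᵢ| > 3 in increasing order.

|Mᵢ| > 3 ⇔ |xᵢ − 59.40| > 3·7.20/0.6745 = 32.02.
So outliers lie outside [27.38, 91.42].
2.8: M = -5.30 → outlier.
118.7: M = 5.56 → outlier.
126.5: M = 6.29 → outlier.
136.2: M = 7.19 → outlier.

2.8, 118.7, 126.5, 136.2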